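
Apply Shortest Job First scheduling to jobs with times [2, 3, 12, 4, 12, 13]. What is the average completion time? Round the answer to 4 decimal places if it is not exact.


SJF order (ascending): [2, 3, 4, 12, 12, 13]
Completion times:
  Job 1: burst=2, C=2
  Job 2: burst=3, C=5
  Job 3: burst=4, C=9
  Job 4: burst=12, C=21
  Job 5: burst=12, C=33
  Job 6: burst=13, C=46
Average completion = 116/6 = 19.3333

19.3333


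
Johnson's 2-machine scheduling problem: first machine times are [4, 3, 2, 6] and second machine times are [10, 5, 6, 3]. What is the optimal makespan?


Apply Johnson's rule:
  Group 1 (a <= b): [(3, 2, 6), (2, 3, 5), (1, 4, 10)]
  Group 2 (a > b): [(4, 6, 3)]
Optimal job order: [3, 2, 1, 4]
Schedule:
  Job 3: M1 done at 2, M2 done at 8
  Job 2: M1 done at 5, M2 done at 13
  Job 1: M1 done at 9, M2 done at 23
  Job 4: M1 done at 15, M2 done at 26
Makespan = 26

26


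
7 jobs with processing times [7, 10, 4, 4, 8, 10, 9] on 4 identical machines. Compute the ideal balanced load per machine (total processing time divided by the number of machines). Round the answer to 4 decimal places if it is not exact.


Total processing time = 7 + 10 + 4 + 4 + 8 + 10 + 9 = 52
Number of machines = 4
Ideal balanced load = 52 / 4 = 13.0

13.0


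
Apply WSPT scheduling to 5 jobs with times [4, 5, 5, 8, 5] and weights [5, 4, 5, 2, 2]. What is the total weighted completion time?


Compute p/w ratios and sort ascending (WSPT): [(4, 5), (5, 5), (5, 4), (5, 2), (8, 2)]
Compute weighted completion times:
  Job (p=4,w=5): C=4, w*C=5*4=20
  Job (p=5,w=5): C=9, w*C=5*9=45
  Job (p=5,w=4): C=14, w*C=4*14=56
  Job (p=5,w=2): C=19, w*C=2*19=38
  Job (p=8,w=2): C=27, w*C=2*27=54
Total weighted completion time = 213

213


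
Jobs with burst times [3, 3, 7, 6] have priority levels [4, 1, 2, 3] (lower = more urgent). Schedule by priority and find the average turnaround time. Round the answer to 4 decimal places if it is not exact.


Sort by priority (ascending = highest first):
Order: [(1, 3), (2, 7), (3, 6), (4, 3)]
Completion times:
  Priority 1, burst=3, C=3
  Priority 2, burst=7, C=10
  Priority 3, burst=6, C=16
  Priority 4, burst=3, C=19
Average turnaround = 48/4 = 12.0

12.0


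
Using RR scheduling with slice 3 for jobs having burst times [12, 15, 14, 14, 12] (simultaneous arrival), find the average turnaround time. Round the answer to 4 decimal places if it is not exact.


Time quantum = 3
Execution trace:
  J1 runs 3 units, time = 3
  J2 runs 3 units, time = 6
  J3 runs 3 units, time = 9
  J4 runs 3 units, time = 12
  J5 runs 3 units, time = 15
  J1 runs 3 units, time = 18
  J2 runs 3 units, time = 21
  J3 runs 3 units, time = 24
  J4 runs 3 units, time = 27
  J5 runs 3 units, time = 30
  J1 runs 3 units, time = 33
  J2 runs 3 units, time = 36
  J3 runs 3 units, time = 39
  J4 runs 3 units, time = 42
  J5 runs 3 units, time = 45
  J1 runs 3 units, time = 48
  J2 runs 3 units, time = 51
  J3 runs 3 units, time = 54
  J4 runs 3 units, time = 57
  J5 runs 3 units, time = 60
  J2 runs 3 units, time = 63
  J3 runs 2 units, time = 65
  J4 runs 2 units, time = 67
Finish times: [48, 63, 65, 67, 60]
Average turnaround = 303/5 = 60.6

60.6


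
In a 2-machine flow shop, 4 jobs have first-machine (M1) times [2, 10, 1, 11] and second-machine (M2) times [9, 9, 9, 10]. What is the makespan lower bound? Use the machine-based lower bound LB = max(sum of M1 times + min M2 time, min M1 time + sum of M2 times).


LB1 = sum(M1 times) + min(M2 times) = 24 + 9 = 33
LB2 = min(M1 times) + sum(M2 times) = 1 + 37 = 38
Lower bound = max(LB1, LB2) = max(33, 38) = 38

38


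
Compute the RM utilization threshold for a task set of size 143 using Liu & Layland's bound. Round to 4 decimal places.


Compute 2^(1/143) = 1.0048589497
Subtract 1: 1.0048589497 - 1 = 0.0048589497
Multiply by n: 143 * 0.0048589497 = 0.6948298071
Round to 4 dp: 0.6948

0.6948


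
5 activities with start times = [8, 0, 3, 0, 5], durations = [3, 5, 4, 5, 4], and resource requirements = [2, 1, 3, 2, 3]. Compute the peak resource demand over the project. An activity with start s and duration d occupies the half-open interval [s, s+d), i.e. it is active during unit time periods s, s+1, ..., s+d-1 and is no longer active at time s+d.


Each activity i is active on [start_i, start_i + duration_i).
Compute total resource usage per time slot:
  t=0: active resources = [1, 2], total = 3
  t=1: active resources = [1, 2], total = 3
  t=2: active resources = [1, 2], total = 3
  t=3: active resources = [1, 3, 2], total = 6
  t=4: active resources = [1, 3, 2], total = 6
  t=5: active resources = [3, 3], total = 6
  t=6: active resources = [3, 3], total = 6
  t=7: active resources = [3], total = 3
  t=8: active resources = [2, 3], total = 5
  t=9: active resources = [2], total = 2
  t=10: active resources = [2], total = 2
Peak resource demand = 6

6


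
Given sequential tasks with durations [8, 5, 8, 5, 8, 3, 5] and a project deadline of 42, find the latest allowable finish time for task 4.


LF(activity 4) = deadline - sum of successor durations
Successors: activities 5 through 7 with durations [8, 3, 5]
Sum of successor durations = 16
LF = 42 - 16 = 26

26


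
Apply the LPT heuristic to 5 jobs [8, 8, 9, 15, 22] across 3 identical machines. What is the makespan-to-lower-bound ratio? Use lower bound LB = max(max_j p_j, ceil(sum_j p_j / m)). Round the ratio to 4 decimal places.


LPT order: [22, 15, 9, 8, 8]
Machine loads after assignment: [22, 23, 17]
LPT makespan = 23
Lower bound = max(max_job, ceil(total/3)) = max(22, 21) = 22
Ratio = 23 / 22 = 1.0455

1.0455


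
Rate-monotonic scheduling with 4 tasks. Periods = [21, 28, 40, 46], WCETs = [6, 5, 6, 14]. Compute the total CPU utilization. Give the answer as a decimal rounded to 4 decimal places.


Compute individual utilizations (exact fractions):
  Task 1: C/T = 6/21 = 2/7 (approx. 0.2857)
  Task 2: C/T = 5/28 (approx. 0.1786)
  Task 3: C/T = 6/40 = 3/20 (approx. 0.15)
  Task 4: C/T = 14/46 = 7/23 (approx. 0.3043)
Total utilization U = 2/7 + 5/28 + 3/20 + 7/23 = 1479/1610
Rounded to 4 decimal places: U = 0.9186
RM (Liu & Layland) bound for 4 tasks = 0.756828; compare with U = 1479/1610 (approx. 0.918634)
bound < U <= 1, so the RM sufficient condition is not met (inconclusive; an exact test such as response-time analysis is needed).

0.9186


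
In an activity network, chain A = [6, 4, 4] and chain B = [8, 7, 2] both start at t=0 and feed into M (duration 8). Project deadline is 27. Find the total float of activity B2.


Forward pass: ES(B2) = sum of predecessors on chain B = 8
EF = ES + duration = 8 + 7 = 15
Backward pass: LF(M) = deadline = 27; LS(M) = 27 - 8 = 19
LF(B2) = LS(M) - sum(successors on chain B) = 19 - 2 = 17
LS = LF - duration = 17 - 7 = 10
Total float = LS - ES = 10 - 8 = 2

2


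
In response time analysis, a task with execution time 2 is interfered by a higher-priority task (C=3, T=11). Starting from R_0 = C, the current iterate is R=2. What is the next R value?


R_next = C + ceil(R_prev / T_hp) * C_hp
ceil(2 / 11) = ceil(0.1818) = 1
Interference = 1 * 3 = 3
R_next = 2 + 3 = 5

5


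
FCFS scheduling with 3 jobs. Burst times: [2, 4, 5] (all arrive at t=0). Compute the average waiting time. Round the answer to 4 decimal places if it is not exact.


FCFS order (as given): [2, 4, 5]
Waiting times:
  Job 1: wait = 0
  Job 2: wait = 2
  Job 3: wait = 6
Sum of waiting times = 8
Average waiting time = 8/3 = 2.6667

2.6667


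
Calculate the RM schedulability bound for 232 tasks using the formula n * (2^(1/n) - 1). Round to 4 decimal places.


Compute 2^(1/232) = 1.0029921710
Subtract 1: 1.0029921710 - 1 = 0.0029921710
Multiply by n: 232 * 0.0029921710 = 0.6941836720
Round to 4 dp: 0.6942

0.6942


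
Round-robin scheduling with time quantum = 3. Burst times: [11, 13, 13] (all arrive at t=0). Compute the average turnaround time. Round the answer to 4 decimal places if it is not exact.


Time quantum = 3
Execution trace:
  J1 runs 3 units, time = 3
  J2 runs 3 units, time = 6
  J3 runs 3 units, time = 9
  J1 runs 3 units, time = 12
  J2 runs 3 units, time = 15
  J3 runs 3 units, time = 18
  J1 runs 3 units, time = 21
  J2 runs 3 units, time = 24
  J3 runs 3 units, time = 27
  J1 runs 2 units, time = 29
  J2 runs 3 units, time = 32
  J3 runs 3 units, time = 35
  J2 runs 1 units, time = 36
  J3 runs 1 units, time = 37
Finish times: [29, 36, 37]
Average turnaround = 102/3 = 34.0

34.0


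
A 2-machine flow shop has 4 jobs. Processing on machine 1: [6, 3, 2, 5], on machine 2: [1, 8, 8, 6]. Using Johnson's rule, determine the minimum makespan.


Apply Johnson's rule:
  Group 1 (a <= b): [(3, 2, 8), (2, 3, 8), (4, 5, 6)]
  Group 2 (a > b): [(1, 6, 1)]
Optimal job order: [3, 2, 4, 1]
Schedule:
  Job 3: M1 done at 2, M2 done at 10
  Job 2: M1 done at 5, M2 done at 18
  Job 4: M1 done at 10, M2 done at 24
  Job 1: M1 done at 16, M2 done at 25
Makespan = 25

25


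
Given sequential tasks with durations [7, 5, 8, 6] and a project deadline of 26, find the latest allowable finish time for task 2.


LF(activity 2) = deadline - sum of successor durations
Successors: activities 3 through 4 with durations [8, 6]
Sum of successor durations = 14
LF = 26 - 14 = 12

12


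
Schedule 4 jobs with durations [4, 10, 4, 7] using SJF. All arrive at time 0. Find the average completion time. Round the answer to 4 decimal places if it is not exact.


SJF order (ascending): [4, 4, 7, 10]
Completion times:
  Job 1: burst=4, C=4
  Job 2: burst=4, C=8
  Job 3: burst=7, C=15
  Job 4: burst=10, C=25
Average completion = 52/4 = 13.0

13.0


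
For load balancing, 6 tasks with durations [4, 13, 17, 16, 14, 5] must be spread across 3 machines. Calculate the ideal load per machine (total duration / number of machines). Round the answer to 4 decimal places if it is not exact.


Total processing time = 4 + 13 + 17 + 16 + 14 + 5 = 69
Number of machines = 3
Ideal balanced load = 69 / 3 = 23.0

23.0


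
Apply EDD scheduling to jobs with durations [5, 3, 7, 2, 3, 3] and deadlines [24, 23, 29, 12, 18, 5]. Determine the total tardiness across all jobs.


Sort by due date (EDD order): [(3, 5), (2, 12), (3, 18), (3, 23), (5, 24), (7, 29)]
Compute completion times and tardiness:
  Job 1: p=3, d=5, C=3, tardiness=max(0,3-5)=0
  Job 2: p=2, d=12, C=5, tardiness=max(0,5-12)=0
  Job 3: p=3, d=18, C=8, tardiness=max(0,8-18)=0
  Job 4: p=3, d=23, C=11, tardiness=max(0,11-23)=0
  Job 5: p=5, d=24, C=16, tardiness=max(0,16-24)=0
  Job 6: p=7, d=29, C=23, tardiness=max(0,23-29)=0
Total tardiness = 0

0


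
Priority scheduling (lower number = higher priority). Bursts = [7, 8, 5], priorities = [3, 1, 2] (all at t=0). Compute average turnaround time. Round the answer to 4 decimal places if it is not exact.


Sort by priority (ascending = highest first):
Order: [(1, 8), (2, 5), (3, 7)]
Completion times:
  Priority 1, burst=8, C=8
  Priority 2, burst=5, C=13
  Priority 3, burst=7, C=20
Average turnaround = 41/3 = 13.6667

13.6667


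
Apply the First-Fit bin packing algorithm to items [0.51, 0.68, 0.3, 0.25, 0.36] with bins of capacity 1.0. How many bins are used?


Place items sequentially using First-Fit:
  Item 0.51 -> new Bin 1
  Item 0.68 -> new Bin 2
  Item 0.3 -> Bin 1 (now 0.81)
  Item 0.25 -> Bin 2 (now 0.93)
  Item 0.36 -> new Bin 3
Total bins used = 3

3


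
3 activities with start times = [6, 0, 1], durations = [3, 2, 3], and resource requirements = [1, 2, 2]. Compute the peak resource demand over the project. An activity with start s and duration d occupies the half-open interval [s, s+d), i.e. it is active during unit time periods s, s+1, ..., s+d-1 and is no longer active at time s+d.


Each activity i is active on [start_i, start_i + duration_i).
Compute total resource usage per time slot:
  t=0: active resources = [2], total = 2
  t=1: active resources = [2, 2], total = 4
  t=2: active resources = [2], total = 2
  t=3: active resources = [2], total = 2
  t=4: active resources = [], total = 0
  t=5: active resources = [], total = 0
  t=6: active resources = [1], total = 1
  t=7: active resources = [1], total = 1
  t=8: active resources = [1], total = 1
Peak resource demand = 4

4


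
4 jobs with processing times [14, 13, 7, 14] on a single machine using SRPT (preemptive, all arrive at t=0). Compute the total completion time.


Since all jobs arrive at t=0, SRPT equals SPT ordering.
SPT order: [7, 13, 14, 14]
Completion times:
  Job 1: p=7, C=7
  Job 2: p=13, C=20
  Job 3: p=14, C=34
  Job 4: p=14, C=48
Total completion time = 7 + 20 + 34 + 48 = 109

109


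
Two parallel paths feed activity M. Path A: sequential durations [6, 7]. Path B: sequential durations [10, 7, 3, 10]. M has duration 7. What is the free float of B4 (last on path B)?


ES(B4) = sum of predecessors on chain B = 20
EF(B4) = ES + duration = 20 + 10 = 30
Successor of B4 is M. ES(M) = max(sum(A), sum(B)) = max(13, 30) = 30
Free float = ES(successor) - EF(current) = 30 - 30 = 0

0


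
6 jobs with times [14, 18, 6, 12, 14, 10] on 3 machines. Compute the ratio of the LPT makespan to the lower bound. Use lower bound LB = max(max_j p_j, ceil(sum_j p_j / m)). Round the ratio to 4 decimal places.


LPT order: [18, 14, 14, 12, 10, 6]
Machine loads after assignment: [24, 26, 24]
LPT makespan = 26
Lower bound = max(max_job, ceil(total/3)) = max(18, 25) = 25
Ratio = 26 / 25 = 1.04

1.04


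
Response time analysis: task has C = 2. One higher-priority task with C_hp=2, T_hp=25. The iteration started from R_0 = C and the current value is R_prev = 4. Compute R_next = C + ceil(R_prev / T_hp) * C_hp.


R_next = C + ceil(R_prev / T_hp) * C_hp
ceil(4 / 25) = ceil(0.16) = 1
Interference = 1 * 2 = 2
R_next = 2 + 2 = 4
R_next = R_prev, so the iteration has converged (response time = 4).

4


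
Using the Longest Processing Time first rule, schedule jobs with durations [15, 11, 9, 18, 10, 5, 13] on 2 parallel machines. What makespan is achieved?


Sort jobs in decreasing order (LPT): [18, 15, 13, 11, 10, 9, 5]
Assign each job to the least loaded machine:
  Machine 1: jobs [18, 11, 9, 5], load = 43
  Machine 2: jobs [15, 13, 10], load = 38
Makespan = max load = 43

43


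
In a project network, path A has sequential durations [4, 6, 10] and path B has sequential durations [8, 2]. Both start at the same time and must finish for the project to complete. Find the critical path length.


Path A total = 4 + 6 + 10 = 20
Path B total = 8 + 2 = 10
Critical path = longest path = max(20, 10) = 20

20


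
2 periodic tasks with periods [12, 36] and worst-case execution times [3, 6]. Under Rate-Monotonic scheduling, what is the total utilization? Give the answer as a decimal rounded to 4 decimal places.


Compute individual utilizations (exact fractions):
  Task 1: C/T = 3/12 = 1/4 (approx. 0.25)
  Task 2: C/T = 6/36 = 1/6 (approx. 0.1667)
Total utilization U = 1/4 + 1/6 = 5/12
Rounded to 4 decimal places: U = 0.4167
RM (Liu & Layland) bound for 2 tasks = 0.828427; compare with U = 5/12 (approx. 0.416667)
U <= bound, so schedulable by RM sufficient condition.

0.4167


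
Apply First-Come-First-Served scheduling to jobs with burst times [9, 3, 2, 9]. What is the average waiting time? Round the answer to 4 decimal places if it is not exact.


FCFS order (as given): [9, 3, 2, 9]
Waiting times:
  Job 1: wait = 0
  Job 2: wait = 9
  Job 3: wait = 12
  Job 4: wait = 14
Sum of waiting times = 35
Average waiting time = 35/4 = 8.75

8.75


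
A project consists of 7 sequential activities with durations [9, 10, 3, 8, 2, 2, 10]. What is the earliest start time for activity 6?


Activity 6 starts after activities 1 through 5 complete.
Predecessor durations: [9, 10, 3, 8, 2]
ES = 9 + 10 + 3 + 8 + 2 = 32

32


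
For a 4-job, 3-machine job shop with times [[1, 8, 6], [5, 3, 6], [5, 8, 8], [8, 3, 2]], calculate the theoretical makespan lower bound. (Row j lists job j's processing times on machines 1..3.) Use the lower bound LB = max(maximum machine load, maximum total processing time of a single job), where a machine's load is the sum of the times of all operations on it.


Machine loads:
  Machine 1: 1 + 5 + 5 + 8 = 19
  Machine 2: 8 + 3 + 8 + 3 = 22
  Machine 3: 6 + 6 + 8 + 2 = 22
Max machine load = 22
Job totals:
  Job 1: 15
  Job 2: 14
  Job 3: 21
  Job 4: 13
Max job total = 21
Lower bound = max(22, 21) = 22

22


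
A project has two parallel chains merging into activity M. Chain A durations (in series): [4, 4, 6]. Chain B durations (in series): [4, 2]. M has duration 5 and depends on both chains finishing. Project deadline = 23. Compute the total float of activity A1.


Forward pass: ES(A1) = sum of predecessors on chain A = 0
EF = ES + duration = 0 + 4 = 4
Backward pass: LF(M) = deadline = 23; LS(M) = 23 - 5 = 18
LF(A1) = LS(M) - sum(successors on chain A) = 18 - 10 = 8
LS = LF - duration = 8 - 4 = 4
Total float = LS - ES = 4 - 0 = 4

4


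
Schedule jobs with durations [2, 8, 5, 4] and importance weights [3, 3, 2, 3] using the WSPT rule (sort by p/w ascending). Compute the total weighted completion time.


Compute p/w ratios and sort ascending (WSPT): [(2, 3), (4, 3), (5, 2), (8, 3)]
Compute weighted completion times:
  Job (p=2,w=3): C=2, w*C=3*2=6
  Job (p=4,w=3): C=6, w*C=3*6=18
  Job (p=5,w=2): C=11, w*C=2*11=22
  Job (p=8,w=3): C=19, w*C=3*19=57
Total weighted completion time = 103

103


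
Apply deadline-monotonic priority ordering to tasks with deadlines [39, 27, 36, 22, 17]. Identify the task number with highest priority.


Sort tasks by relative deadline (ascending):
  Task 5: deadline = 17
  Task 4: deadline = 22
  Task 2: deadline = 27
  Task 3: deadline = 36
  Task 1: deadline = 39
Priority order (highest first): [5, 4, 2, 3, 1]
Highest priority task = 5

5


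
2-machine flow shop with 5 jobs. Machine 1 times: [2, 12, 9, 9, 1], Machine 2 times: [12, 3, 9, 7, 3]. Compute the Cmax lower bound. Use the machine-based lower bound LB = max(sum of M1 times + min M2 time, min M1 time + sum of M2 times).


LB1 = sum(M1 times) + min(M2 times) = 33 + 3 = 36
LB2 = min(M1 times) + sum(M2 times) = 1 + 34 = 35
Lower bound = max(LB1, LB2) = max(36, 35) = 36

36


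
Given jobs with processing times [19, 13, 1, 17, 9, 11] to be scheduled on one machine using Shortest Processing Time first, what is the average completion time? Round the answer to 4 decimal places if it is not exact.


Sort jobs by processing time (SPT order): [1, 9, 11, 13, 17, 19]
Compute completion times sequentially:
  Job 1: processing = 1, completes at 1
  Job 2: processing = 9, completes at 10
  Job 3: processing = 11, completes at 21
  Job 4: processing = 13, completes at 34
  Job 5: processing = 17, completes at 51
  Job 6: processing = 19, completes at 70
Sum of completion times = 187
Average completion time = 187/6 = 31.1667

31.1667


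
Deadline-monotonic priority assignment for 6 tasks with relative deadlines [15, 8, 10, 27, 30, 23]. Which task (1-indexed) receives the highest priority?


Sort tasks by relative deadline (ascending):
  Task 2: deadline = 8
  Task 3: deadline = 10
  Task 1: deadline = 15
  Task 6: deadline = 23
  Task 4: deadline = 27
  Task 5: deadline = 30
Priority order (highest first): [2, 3, 1, 6, 4, 5]
Highest priority task = 2

2


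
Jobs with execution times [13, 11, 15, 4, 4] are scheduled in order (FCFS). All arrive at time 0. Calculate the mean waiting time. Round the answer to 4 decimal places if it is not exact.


FCFS order (as given): [13, 11, 15, 4, 4]
Waiting times:
  Job 1: wait = 0
  Job 2: wait = 13
  Job 3: wait = 24
  Job 4: wait = 39
  Job 5: wait = 43
Sum of waiting times = 119
Average waiting time = 119/5 = 23.8

23.8


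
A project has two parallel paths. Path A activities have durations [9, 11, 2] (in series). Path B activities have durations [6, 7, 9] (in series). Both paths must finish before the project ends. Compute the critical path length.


Path A total = 9 + 11 + 2 = 22
Path B total = 6 + 7 + 9 = 22
Critical path = longest path = max(22, 22) = 22

22


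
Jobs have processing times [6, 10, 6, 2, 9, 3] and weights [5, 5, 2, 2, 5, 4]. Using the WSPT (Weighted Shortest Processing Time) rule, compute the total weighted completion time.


Compute p/w ratios and sort ascending (WSPT): [(3, 4), (2, 2), (6, 5), (9, 5), (10, 5), (6, 2)]
Compute weighted completion times:
  Job (p=3,w=4): C=3, w*C=4*3=12
  Job (p=2,w=2): C=5, w*C=2*5=10
  Job (p=6,w=5): C=11, w*C=5*11=55
  Job (p=9,w=5): C=20, w*C=5*20=100
  Job (p=10,w=5): C=30, w*C=5*30=150
  Job (p=6,w=2): C=36, w*C=2*36=72
Total weighted completion time = 399

399


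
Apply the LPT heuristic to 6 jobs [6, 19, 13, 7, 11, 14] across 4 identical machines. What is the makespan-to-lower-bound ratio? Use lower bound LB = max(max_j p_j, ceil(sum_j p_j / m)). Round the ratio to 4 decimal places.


LPT order: [19, 14, 13, 11, 7, 6]
Machine loads after assignment: [19, 14, 19, 18]
LPT makespan = 19
Lower bound = max(max_job, ceil(total/4)) = max(19, 18) = 19
Ratio = 19 / 19 = 1.0

1.0


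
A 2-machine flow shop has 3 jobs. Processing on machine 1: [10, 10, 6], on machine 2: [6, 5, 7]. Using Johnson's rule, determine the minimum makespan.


Apply Johnson's rule:
  Group 1 (a <= b): [(3, 6, 7)]
  Group 2 (a > b): [(1, 10, 6), (2, 10, 5)]
Optimal job order: [3, 1, 2]
Schedule:
  Job 3: M1 done at 6, M2 done at 13
  Job 1: M1 done at 16, M2 done at 22
  Job 2: M1 done at 26, M2 done at 31
Makespan = 31

31


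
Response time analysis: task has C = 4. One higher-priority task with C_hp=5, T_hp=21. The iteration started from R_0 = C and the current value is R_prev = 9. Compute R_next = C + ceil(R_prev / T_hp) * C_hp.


R_next = C + ceil(R_prev / T_hp) * C_hp
ceil(9 / 21) = ceil(0.4286) = 1
Interference = 1 * 5 = 5
R_next = 4 + 5 = 9
R_next = R_prev, so the iteration has converged (response time = 9).

9


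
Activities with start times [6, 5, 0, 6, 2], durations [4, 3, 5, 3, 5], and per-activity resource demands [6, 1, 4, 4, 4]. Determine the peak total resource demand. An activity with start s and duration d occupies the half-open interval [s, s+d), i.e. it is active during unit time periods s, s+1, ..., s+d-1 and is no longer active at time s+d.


Each activity i is active on [start_i, start_i + duration_i).
Compute total resource usage per time slot:
  t=0: active resources = [4], total = 4
  t=1: active resources = [4], total = 4
  t=2: active resources = [4, 4], total = 8
  t=3: active resources = [4, 4], total = 8
  t=4: active resources = [4, 4], total = 8
  t=5: active resources = [1, 4], total = 5
  t=6: active resources = [6, 1, 4, 4], total = 15
  t=7: active resources = [6, 1, 4], total = 11
  t=8: active resources = [6, 4], total = 10
  t=9: active resources = [6], total = 6
Peak resource demand = 15

15


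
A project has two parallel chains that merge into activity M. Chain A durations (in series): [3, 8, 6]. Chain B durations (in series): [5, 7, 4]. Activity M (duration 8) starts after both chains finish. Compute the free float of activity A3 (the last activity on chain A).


ES(A3) = sum of predecessors on chain A = 11
EF(A3) = ES + duration = 11 + 6 = 17
Successor of A3 is M. ES(M) = max(sum(A), sum(B)) = max(17, 16) = 17
Free float = ES(successor) - EF(current) = 17 - 17 = 0

0


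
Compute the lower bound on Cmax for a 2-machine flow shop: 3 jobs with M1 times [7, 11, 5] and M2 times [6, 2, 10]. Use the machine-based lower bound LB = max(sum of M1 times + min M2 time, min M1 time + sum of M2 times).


LB1 = sum(M1 times) + min(M2 times) = 23 + 2 = 25
LB2 = min(M1 times) + sum(M2 times) = 5 + 18 = 23
Lower bound = max(LB1, LB2) = max(25, 23) = 25

25


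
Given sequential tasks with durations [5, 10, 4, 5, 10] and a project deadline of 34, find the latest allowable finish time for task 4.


LF(activity 4) = deadline - sum of successor durations
Successors: activities 5 through 5 with durations [10]
Sum of successor durations = 10
LF = 34 - 10 = 24

24


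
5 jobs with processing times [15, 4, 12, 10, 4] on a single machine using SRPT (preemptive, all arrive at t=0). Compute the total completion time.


Since all jobs arrive at t=0, SRPT equals SPT ordering.
SPT order: [4, 4, 10, 12, 15]
Completion times:
  Job 1: p=4, C=4
  Job 2: p=4, C=8
  Job 3: p=10, C=18
  Job 4: p=12, C=30
  Job 5: p=15, C=45
Total completion time = 4 + 8 + 18 + 30 + 45 = 105

105


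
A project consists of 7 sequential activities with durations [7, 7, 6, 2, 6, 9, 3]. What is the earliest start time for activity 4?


Activity 4 starts after activities 1 through 3 complete.
Predecessor durations: [7, 7, 6]
ES = 7 + 7 + 6 = 20

20


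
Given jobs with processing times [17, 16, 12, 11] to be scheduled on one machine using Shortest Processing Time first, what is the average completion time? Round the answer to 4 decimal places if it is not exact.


Sort jobs by processing time (SPT order): [11, 12, 16, 17]
Compute completion times sequentially:
  Job 1: processing = 11, completes at 11
  Job 2: processing = 12, completes at 23
  Job 3: processing = 16, completes at 39
  Job 4: processing = 17, completes at 56
Sum of completion times = 129
Average completion time = 129/4 = 32.25

32.25


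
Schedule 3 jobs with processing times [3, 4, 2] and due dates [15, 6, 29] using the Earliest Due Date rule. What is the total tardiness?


Sort by due date (EDD order): [(4, 6), (3, 15), (2, 29)]
Compute completion times and tardiness:
  Job 1: p=4, d=6, C=4, tardiness=max(0,4-6)=0
  Job 2: p=3, d=15, C=7, tardiness=max(0,7-15)=0
  Job 3: p=2, d=29, C=9, tardiness=max(0,9-29)=0
Total tardiness = 0

0


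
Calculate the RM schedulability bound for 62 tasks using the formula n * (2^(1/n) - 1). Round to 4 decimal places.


Compute 2^(1/62) = 1.0112425207
Subtract 1: 1.0112425207 - 1 = 0.0112425207
Multiply by n: 62 * 0.0112425207 = 0.6970362834
Round to 4 dp: 0.6970

0.6970


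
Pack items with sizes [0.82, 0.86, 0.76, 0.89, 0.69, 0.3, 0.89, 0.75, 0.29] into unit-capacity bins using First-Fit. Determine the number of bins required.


Place items sequentially using First-Fit:
  Item 0.82 -> new Bin 1
  Item 0.86 -> new Bin 2
  Item 0.76 -> new Bin 3
  Item 0.89 -> new Bin 4
  Item 0.69 -> new Bin 5
  Item 0.3 -> Bin 5 (now 0.99)
  Item 0.89 -> new Bin 6
  Item 0.75 -> new Bin 7
  Item 0.29 -> new Bin 8
Total bins used = 8

8


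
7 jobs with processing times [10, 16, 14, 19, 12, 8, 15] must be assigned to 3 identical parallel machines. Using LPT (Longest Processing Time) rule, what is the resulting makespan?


Sort jobs in decreasing order (LPT): [19, 16, 15, 14, 12, 10, 8]
Assign each job to the least loaded machine:
  Machine 1: jobs [19, 10], load = 29
  Machine 2: jobs [16, 12, 8], load = 36
  Machine 3: jobs [15, 14], load = 29
Makespan = max load = 36

36


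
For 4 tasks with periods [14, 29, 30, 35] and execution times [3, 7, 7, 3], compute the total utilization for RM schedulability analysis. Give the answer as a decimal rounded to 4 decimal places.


Compute individual utilizations (exact fractions):
  Task 1: C/T = 3/14 (approx. 0.2143)
  Task 2: C/T = 7/29 (approx. 0.2414)
  Task 3: C/T = 7/30 (approx. 0.2333)
  Task 4: C/T = 3/35 (approx. 0.0857)
Total utilization U = 3/14 + 7/29 + 7/30 + 3/35 = 337/435
Rounded to 4 decimal places: U = 0.7747
RM (Liu & Layland) bound for 4 tasks = 0.756828; compare with U = 337/435 (approx. 0.774713)
bound < U <= 1, so the RM sufficient condition is not met (inconclusive; an exact test such as response-time analysis is needed).

0.7747


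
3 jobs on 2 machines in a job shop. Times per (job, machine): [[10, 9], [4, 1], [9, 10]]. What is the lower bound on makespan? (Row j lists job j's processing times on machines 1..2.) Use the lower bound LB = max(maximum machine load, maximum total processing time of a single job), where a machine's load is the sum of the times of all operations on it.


Machine loads:
  Machine 1: 10 + 4 + 9 = 23
  Machine 2: 9 + 1 + 10 = 20
Max machine load = 23
Job totals:
  Job 1: 19
  Job 2: 5
  Job 3: 19
Max job total = 19
Lower bound = max(23, 19) = 23

23


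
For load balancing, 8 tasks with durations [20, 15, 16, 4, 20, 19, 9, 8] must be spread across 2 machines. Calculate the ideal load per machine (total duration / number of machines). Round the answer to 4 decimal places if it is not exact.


Total processing time = 20 + 15 + 16 + 4 + 20 + 19 + 9 + 8 = 111
Number of machines = 2
Ideal balanced load = 111 / 2 = 55.5

55.5


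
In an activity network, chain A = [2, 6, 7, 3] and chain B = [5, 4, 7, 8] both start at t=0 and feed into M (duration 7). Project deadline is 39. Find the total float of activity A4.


Forward pass: ES(A4) = sum of predecessors on chain A = 15
EF = ES + duration = 15 + 3 = 18
Backward pass: LF(M) = deadline = 39; LS(M) = 39 - 7 = 32
LF(A4) = LS(M) - sum(successors on chain A) = 32 - 0 = 32
LS = LF - duration = 32 - 3 = 29
Total float = LS - ES = 29 - 15 = 14

14


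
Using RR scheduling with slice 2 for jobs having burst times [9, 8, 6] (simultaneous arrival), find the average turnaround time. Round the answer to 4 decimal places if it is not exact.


Time quantum = 2
Execution trace:
  J1 runs 2 units, time = 2
  J2 runs 2 units, time = 4
  J3 runs 2 units, time = 6
  J1 runs 2 units, time = 8
  J2 runs 2 units, time = 10
  J3 runs 2 units, time = 12
  J1 runs 2 units, time = 14
  J2 runs 2 units, time = 16
  J3 runs 2 units, time = 18
  J1 runs 2 units, time = 20
  J2 runs 2 units, time = 22
  J1 runs 1 units, time = 23
Finish times: [23, 22, 18]
Average turnaround = 63/3 = 21.0

21.0


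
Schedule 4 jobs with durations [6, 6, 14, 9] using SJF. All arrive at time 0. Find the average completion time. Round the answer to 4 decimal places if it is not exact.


SJF order (ascending): [6, 6, 9, 14]
Completion times:
  Job 1: burst=6, C=6
  Job 2: burst=6, C=12
  Job 3: burst=9, C=21
  Job 4: burst=14, C=35
Average completion = 74/4 = 18.5

18.5


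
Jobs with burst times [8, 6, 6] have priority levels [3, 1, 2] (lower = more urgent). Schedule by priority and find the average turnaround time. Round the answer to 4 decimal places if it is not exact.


Sort by priority (ascending = highest first):
Order: [(1, 6), (2, 6), (3, 8)]
Completion times:
  Priority 1, burst=6, C=6
  Priority 2, burst=6, C=12
  Priority 3, burst=8, C=20
Average turnaround = 38/3 = 12.6667

12.6667


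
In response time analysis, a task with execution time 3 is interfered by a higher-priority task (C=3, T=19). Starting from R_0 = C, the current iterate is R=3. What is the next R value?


R_next = C + ceil(R_prev / T_hp) * C_hp
ceil(3 / 19) = ceil(0.1579) = 1
Interference = 1 * 3 = 3
R_next = 3 + 3 = 6

6


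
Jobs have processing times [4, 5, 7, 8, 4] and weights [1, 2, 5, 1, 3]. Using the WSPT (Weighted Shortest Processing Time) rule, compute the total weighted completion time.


Compute p/w ratios and sort ascending (WSPT): [(4, 3), (7, 5), (5, 2), (4, 1), (8, 1)]
Compute weighted completion times:
  Job (p=4,w=3): C=4, w*C=3*4=12
  Job (p=7,w=5): C=11, w*C=5*11=55
  Job (p=5,w=2): C=16, w*C=2*16=32
  Job (p=4,w=1): C=20, w*C=1*20=20
  Job (p=8,w=1): C=28, w*C=1*28=28
Total weighted completion time = 147

147


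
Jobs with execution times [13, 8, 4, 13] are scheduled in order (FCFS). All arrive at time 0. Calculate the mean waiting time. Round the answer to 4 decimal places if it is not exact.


FCFS order (as given): [13, 8, 4, 13]
Waiting times:
  Job 1: wait = 0
  Job 2: wait = 13
  Job 3: wait = 21
  Job 4: wait = 25
Sum of waiting times = 59
Average waiting time = 59/4 = 14.75

14.75


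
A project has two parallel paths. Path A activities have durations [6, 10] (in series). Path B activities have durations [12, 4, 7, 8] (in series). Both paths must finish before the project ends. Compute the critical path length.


Path A total = 6 + 10 = 16
Path B total = 12 + 4 + 7 + 8 = 31
Critical path = longest path = max(16, 31) = 31

31


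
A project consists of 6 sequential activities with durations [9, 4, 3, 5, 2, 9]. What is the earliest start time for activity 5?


Activity 5 starts after activities 1 through 4 complete.
Predecessor durations: [9, 4, 3, 5]
ES = 9 + 4 + 3 + 5 = 21

21


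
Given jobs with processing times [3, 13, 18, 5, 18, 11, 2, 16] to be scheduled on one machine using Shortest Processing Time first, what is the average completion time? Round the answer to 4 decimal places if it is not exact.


Sort jobs by processing time (SPT order): [2, 3, 5, 11, 13, 16, 18, 18]
Compute completion times sequentially:
  Job 1: processing = 2, completes at 2
  Job 2: processing = 3, completes at 5
  Job 3: processing = 5, completes at 10
  Job 4: processing = 11, completes at 21
  Job 5: processing = 13, completes at 34
  Job 6: processing = 16, completes at 50
  Job 7: processing = 18, completes at 68
  Job 8: processing = 18, completes at 86
Sum of completion times = 276
Average completion time = 276/8 = 34.5

34.5


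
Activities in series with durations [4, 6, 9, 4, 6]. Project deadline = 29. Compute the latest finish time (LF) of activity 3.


LF(activity 3) = deadline - sum of successor durations
Successors: activities 4 through 5 with durations [4, 6]
Sum of successor durations = 10
LF = 29 - 10 = 19

19


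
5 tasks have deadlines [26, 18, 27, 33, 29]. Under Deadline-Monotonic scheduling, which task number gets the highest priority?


Sort tasks by relative deadline (ascending):
  Task 2: deadline = 18
  Task 1: deadline = 26
  Task 3: deadline = 27
  Task 5: deadline = 29
  Task 4: deadline = 33
Priority order (highest first): [2, 1, 3, 5, 4]
Highest priority task = 2

2


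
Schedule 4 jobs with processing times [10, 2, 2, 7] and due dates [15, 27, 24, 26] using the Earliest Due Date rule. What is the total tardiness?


Sort by due date (EDD order): [(10, 15), (2, 24), (7, 26), (2, 27)]
Compute completion times and tardiness:
  Job 1: p=10, d=15, C=10, tardiness=max(0,10-15)=0
  Job 2: p=2, d=24, C=12, tardiness=max(0,12-24)=0
  Job 3: p=7, d=26, C=19, tardiness=max(0,19-26)=0
  Job 4: p=2, d=27, C=21, tardiness=max(0,21-27)=0
Total tardiness = 0

0


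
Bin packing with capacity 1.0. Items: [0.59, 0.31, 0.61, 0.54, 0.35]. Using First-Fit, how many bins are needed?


Place items sequentially using First-Fit:
  Item 0.59 -> new Bin 1
  Item 0.31 -> Bin 1 (now 0.9)
  Item 0.61 -> new Bin 2
  Item 0.54 -> new Bin 3
  Item 0.35 -> Bin 2 (now 0.96)
Total bins used = 3

3


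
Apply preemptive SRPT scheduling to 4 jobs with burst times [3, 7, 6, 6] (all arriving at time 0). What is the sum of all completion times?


Since all jobs arrive at t=0, SRPT equals SPT ordering.
SPT order: [3, 6, 6, 7]
Completion times:
  Job 1: p=3, C=3
  Job 2: p=6, C=9
  Job 3: p=6, C=15
  Job 4: p=7, C=22
Total completion time = 3 + 9 + 15 + 22 = 49

49


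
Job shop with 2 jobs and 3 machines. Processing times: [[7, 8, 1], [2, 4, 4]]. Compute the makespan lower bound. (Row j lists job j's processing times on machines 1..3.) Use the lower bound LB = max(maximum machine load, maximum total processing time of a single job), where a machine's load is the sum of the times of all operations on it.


Machine loads:
  Machine 1: 7 + 2 = 9
  Machine 2: 8 + 4 = 12
  Machine 3: 1 + 4 = 5
Max machine load = 12
Job totals:
  Job 1: 16
  Job 2: 10
Max job total = 16
Lower bound = max(12, 16) = 16

16


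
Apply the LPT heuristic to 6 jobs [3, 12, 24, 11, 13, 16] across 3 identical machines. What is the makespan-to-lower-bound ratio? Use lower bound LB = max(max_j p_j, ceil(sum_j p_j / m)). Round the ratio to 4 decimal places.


LPT order: [24, 16, 13, 12, 11, 3]
Machine loads after assignment: [27, 27, 25]
LPT makespan = 27
Lower bound = max(max_job, ceil(total/3)) = max(24, 27) = 27
Ratio = 27 / 27 = 1.0

1.0


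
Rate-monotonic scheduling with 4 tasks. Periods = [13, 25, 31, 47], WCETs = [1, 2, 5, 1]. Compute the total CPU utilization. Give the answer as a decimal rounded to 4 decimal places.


Compute individual utilizations (exact fractions):
  Task 1: C/T = 1/13 (approx. 0.0769)
  Task 2: C/T = 2/25 (approx. 0.08)
  Task 3: C/T = 5/31 (approx. 0.1613)
  Task 4: C/T = 1/47 (approx. 0.0213)
Total utilization U = 1/13 + 2/25 + 5/31 + 1/47 = 160757/473525
Rounded to 4 decimal places: U = 0.3395
RM (Liu & Layland) bound for 4 tasks = 0.756828; compare with U = 160757/473525 (approx. 0.339490)
U <= bound, so schedulable by RM sufficient condition.

0.3395


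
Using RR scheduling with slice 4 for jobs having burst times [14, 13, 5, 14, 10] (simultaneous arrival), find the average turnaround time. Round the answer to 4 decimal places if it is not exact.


Time quantum = 4
Execution trace:
  J1 runs 4 units, time = 4
  J2 runs 4 units, time = 8
  J3 runs 4 units, time = 12
  J4 runs 4 units, time = 16
  J5 runs 4 units, time = 20
  J1 runs 4 units, time = 24
  J2 runs 4 units, time = 28
  J3 runs 1 units, time = 29
  J4 runs 4 units, time = 33
  J5 runs 4 units, time = 37
  J1 runs 4 units, time = 41
  J2 runs 4 units, time = 45
  J4 runs 4 units, time = 49
  J5 runs 2 units, time = 51
  J1 runs 2 units, time = 53
  J2 runs 1 units, time = 54
  J4 runs 2 units, time = 56
Finish times: [53, 54, 29, 56, 51]
Average turnaround = 243/5 = 48.6

48.6


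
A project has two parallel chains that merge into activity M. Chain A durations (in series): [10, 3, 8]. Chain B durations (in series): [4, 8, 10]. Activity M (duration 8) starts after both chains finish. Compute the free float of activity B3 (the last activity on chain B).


ES(B3) = sum of predecessors on chain B = 12
EF(B3) = ES + duration = 12 + 10 = 22
Successor of B3 is M. ES(M) = max(sum(A), sum(B)) = max(21, 22) = 22
Free float = ES(successor) - EF(current) = 22 - 22 = 0

0


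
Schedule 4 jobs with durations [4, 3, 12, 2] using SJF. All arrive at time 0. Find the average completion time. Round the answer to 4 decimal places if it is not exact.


SJF order (ascending): [2, 3, 4, 12]
Completion times:
  Job 1: burst=2, C=2
  Job 2: burst=3, C=5
  Job 3: burst=4, C=9
  Job 4: burst=12, C=21
Average completion = 37/4 = 9.25

9.25


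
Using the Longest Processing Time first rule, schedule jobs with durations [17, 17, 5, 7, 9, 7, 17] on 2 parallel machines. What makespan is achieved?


Sort jobs in decreasing order (LPT): [17, 17, 17, 9, 7, 7, 5]
Assign each job to the least loaded machine:
  Machine 1: jobs [17, 17, 5], load = 39
  Machine 2: jobs [17, 9, 7, 7], load = 40
Makespan = max load = 40

40


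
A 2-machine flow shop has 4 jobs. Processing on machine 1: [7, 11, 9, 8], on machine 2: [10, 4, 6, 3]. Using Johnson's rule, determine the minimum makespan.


Apply Johnson's rule:
  Group 1 (a <= b): [(1, 7, 10)]
  Group 2 (a > b): [(3, 9, 6), (2, 11, 4), (4, 8, 3)]
Optimal job order: [1, 3, 2, 4]
Schedule:
  Job 1: M1 done at 7, M2 done at 17
  Job 3: M1 done at 16, M2 done at 23
  Job 2: M1 done at 27, M2 done at 31
  Job 4: M1 done at 35, M2 done at 38
Makespan = 38

38


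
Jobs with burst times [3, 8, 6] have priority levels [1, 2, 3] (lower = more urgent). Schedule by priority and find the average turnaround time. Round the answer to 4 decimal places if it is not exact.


Sort by priority (ascending = highest first):
Order: [(1, 3), (2, 8), (3, 6)]
Completion times:
  Priority 1, burst=3, C=3
  Priority 2, burst=8, C=11
  Priority 3, burst=6, C=17
Average turnaround = 31/3 = 10.3333

10.3333


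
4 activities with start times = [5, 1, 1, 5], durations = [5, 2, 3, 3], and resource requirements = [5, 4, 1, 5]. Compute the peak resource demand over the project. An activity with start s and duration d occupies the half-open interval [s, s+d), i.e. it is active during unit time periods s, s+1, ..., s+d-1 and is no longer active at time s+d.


Each activity i is active on [start_i, start_i + duration_i).
Compute total resource usage per time slot:
  t=0: active resources = [], total = 0
  t=1: active resources = [4, 1], total = 5
  t=2: active resources = [4, 1], total = 5
  t=3: active resources = [1], total = 1
  t=4: active resources = [], total = 0
  t=5: active resources = [5, 5], total = 10
  t=6: active resources = [5, 5], total = 10
  t=7: active resources = [5, 5], total = 10
  t=8: active resources = [5], total = 5
  t=9: active resources = [5], total = 5
Peak resource demand = 10

10
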